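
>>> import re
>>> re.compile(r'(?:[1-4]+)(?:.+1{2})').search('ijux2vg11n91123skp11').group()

'2vg11n91123skp11'

The pattern matches one or more of a character in [1-4] (non-capturing group); then one or more of any character, then exactly 2 of a literal '1' (non-capturing group).
The match spans [4:20] → '2vg11n91123skp11'.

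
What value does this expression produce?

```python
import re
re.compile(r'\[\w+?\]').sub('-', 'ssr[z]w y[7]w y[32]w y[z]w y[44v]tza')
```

'ssr-w y-w y-w y-w y-tza'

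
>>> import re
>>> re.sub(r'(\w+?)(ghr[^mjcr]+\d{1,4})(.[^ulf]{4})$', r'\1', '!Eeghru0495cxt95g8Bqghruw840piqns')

Pattern: one or more of a word character (lazy) (captured); then the literal 'ghr', then one or more of any character except [mjcr], then 1 to 4 of a digit (captured); then any character, then exactly 4 of any character except [ulf] (captured); then anchored at the end.
The replacement refers to a captured group, so each match is rewritten using its own captured text.

'!Eeghru0495cxt95g8Bq'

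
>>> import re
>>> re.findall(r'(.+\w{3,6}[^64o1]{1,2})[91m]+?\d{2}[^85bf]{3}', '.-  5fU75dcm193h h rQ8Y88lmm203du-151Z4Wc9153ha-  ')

Pattern: one or more of any character, then 3 to 6 of a word character, then 1 to 2 of any character except [64o1] (captured); then one or more of one of [91m] (lazy), then exactly 2 of a digit, then exactly 3 of any character except [85bf].
Walking the string: at [0:48] match '.-  5fU75dcm193h h rQ8Y88lmm203du-151Z4Wc9153ha-', group 1 = '.-  5fU75dcm193h h rQ8Y88lmm203du-151Z4Wc9'.
`findall` collects group 1 from the one match (1 total).

['.-  5fU75dcm193h h rQ8Y88lmm203du-151Z4Wc9']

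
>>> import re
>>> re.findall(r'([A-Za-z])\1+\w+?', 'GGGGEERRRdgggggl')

['G', 'R', 'g']

`\1` is not a pattern — it's the concrete string captured by group 1, re-applied verbatim.
`findall` collects group 1 from each match (3 total).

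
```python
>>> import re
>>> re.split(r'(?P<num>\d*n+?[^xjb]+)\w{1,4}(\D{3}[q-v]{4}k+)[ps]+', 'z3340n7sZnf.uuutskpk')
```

Pattern: zero or more of a digit, then one or more of the literal 'n' (lazy), then one or more of any character except [xjb] (captured as 'num'); then 1 to 4 of a word character; then exactly 3 of a non-digit, then exactly 4 of a character in [q-v], then one or more of a literal 'k' (captured); then one or more of one of [ps].
Matches to split on: at [1:19] → '3340n7sZnf.uuutskp'.
The group in the pattern means `split` returns the separators' captures alongside the pieces.

['z', '3340n7sZ', 'f.uuutsk', 'k']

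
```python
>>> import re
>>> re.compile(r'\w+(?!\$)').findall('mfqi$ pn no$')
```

['mfq', 'pn', 'n']

A negative assertion filters positions out without eating any characters.
With no groups in the pattern, `findall` gives back each whole match — 3 here.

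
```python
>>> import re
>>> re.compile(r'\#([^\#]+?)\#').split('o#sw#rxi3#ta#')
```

['o', 'sw', 'rxi3', 'ta', '']

`re.split` interleaves the captured-group text with the surrounding fragments.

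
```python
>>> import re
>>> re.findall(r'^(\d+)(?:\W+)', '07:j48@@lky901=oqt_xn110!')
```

['07']

`findall` collects group 1 from the one match (1 total).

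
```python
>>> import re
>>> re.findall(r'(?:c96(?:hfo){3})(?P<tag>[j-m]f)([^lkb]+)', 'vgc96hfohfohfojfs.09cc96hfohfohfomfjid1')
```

[('jf', 's.09cc96hfohfohfomfjid1')]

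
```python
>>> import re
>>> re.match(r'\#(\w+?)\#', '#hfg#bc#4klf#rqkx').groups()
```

('hfg',)

`re.match` only tries the pattern at the start of the string.
The match spans [0:5] → '#hfg#'.
Captured: group 1 = 'hfg'.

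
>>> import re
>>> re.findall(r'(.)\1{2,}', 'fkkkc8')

['k']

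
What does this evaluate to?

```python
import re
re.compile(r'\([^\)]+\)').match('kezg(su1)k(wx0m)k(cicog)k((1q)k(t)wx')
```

`match` is anchored at position 0; if the pattern doesn't fit there, it returns None.
Here the pattern fails at index 0, so the call returns None.

None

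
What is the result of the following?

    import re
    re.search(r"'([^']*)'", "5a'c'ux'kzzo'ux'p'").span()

The match spans [2:5] → "'c'".

(2, 5)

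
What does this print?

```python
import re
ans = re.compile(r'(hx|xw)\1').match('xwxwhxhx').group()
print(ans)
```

xwxw

`re.match` only tries the pattern at the start of the string.
The match spans [0:4] → 'xwxw'.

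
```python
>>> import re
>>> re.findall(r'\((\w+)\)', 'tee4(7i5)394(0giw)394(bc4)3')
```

`findall` collects group 1 from each match (3 total).

['7i5', '0giw', 'bc4']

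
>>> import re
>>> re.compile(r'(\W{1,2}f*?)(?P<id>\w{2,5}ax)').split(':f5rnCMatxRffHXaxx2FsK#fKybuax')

[':f5rnCMatxRffHXaxx2FsK', '#', 'fKybuax', '']

The `?` after the quantifier makes it lazy — it takes as little as possible before letting the rest of the pattern try.
With a capturing group present, the delimiter's captured portion is kept in the result list.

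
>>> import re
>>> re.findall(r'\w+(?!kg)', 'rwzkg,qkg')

['rwzkg', 'qkg']

A negative assertion filters positions out without eating any characters.
`findall` yields the raw match text (2 of them) because the pattern has no groups.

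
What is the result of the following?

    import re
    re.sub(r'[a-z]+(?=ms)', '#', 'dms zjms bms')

Because the assertion is zero-width, the text it checks is not consumed and won't appear in the result.
Matches: at [0:1] → 'd'; at [4:6] → 'zj'; at [9:10] → 'b'.
`sub` substitutes '#' at each match site.

'#ms #ms #ms'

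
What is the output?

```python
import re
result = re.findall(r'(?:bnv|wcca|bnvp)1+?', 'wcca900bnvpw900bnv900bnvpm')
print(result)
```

Since nothing is captured, `findall` lists the 0 matched substrings directly.
Nothing in the string satisfies the pattern, so the list is empty.

[]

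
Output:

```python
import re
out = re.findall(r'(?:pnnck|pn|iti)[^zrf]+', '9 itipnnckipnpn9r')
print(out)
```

['itipnnckipnpn9']

Matches: at [2:16] → 'itipnnckipnpn9'.
With no groups in the pattern, `findall` gives back each whole match — 1 here.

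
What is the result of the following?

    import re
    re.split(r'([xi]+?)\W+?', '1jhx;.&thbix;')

With the lazy modifier that quantifier settles for the fewest repetitions that let the rest of the pattern succeed (the atoms after it are unaffected and can still be greedy).
With a capturing group present, the delimiter's captured portion is kept in the result list.

['1jh', 'x', '.&thb', 'ix', '']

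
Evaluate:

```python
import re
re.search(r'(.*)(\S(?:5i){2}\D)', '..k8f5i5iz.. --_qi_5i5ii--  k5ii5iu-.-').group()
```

'..k8f5i5iz.. --_qi_5i5ii'

The pattern matches zero or more of any character (captured); then a non-whitespace character, then the literal '5i' repeated 2 times, then a non-digit (captured).
`re.search` tries every starting position until one works.
The match spans [0:24] → '..k8f5i5iz.. --_qi_5i5ii'.
Captured: group 1 = '..k8f5i5iz.. --_qi', group 2 = '_5i5ii'.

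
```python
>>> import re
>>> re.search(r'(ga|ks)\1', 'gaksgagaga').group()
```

The backreference `\1` re-matches whatever the first group consumed, character for character.
`search` walks the string left to right and returns the first match it finds.
The match spans [4:8] → 'gaga'.
Captured: group 1 = 'ga'.

'gaga'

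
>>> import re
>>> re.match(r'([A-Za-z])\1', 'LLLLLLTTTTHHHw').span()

(0, 2)

The backreference `\1` re-matches whatever the first group consumed, character for character.
`match` is anchored at position 0; if the pattern doesn't fit there, it returns None.
The match spans [0:2] → 'LL'.
Captured: group 1 = 'L'.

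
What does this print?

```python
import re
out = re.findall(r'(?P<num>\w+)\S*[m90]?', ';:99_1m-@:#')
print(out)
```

['99_1m']

The pattern matches one or more of a word character (captured as 'num'); then zero or more of a non-whitespace character, then optionally one of [m90].
Scanning left to right: at [2:11] match '99_1m-@:#', group 1 = '99_1m'.
Because there's exactly one group, `findall` drops the full match and keeps group 1 from the one hit.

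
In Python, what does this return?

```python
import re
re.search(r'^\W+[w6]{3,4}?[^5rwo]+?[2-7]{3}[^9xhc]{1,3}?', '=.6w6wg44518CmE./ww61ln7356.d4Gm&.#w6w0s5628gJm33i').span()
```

(0, 11)

Pattern: anchored at the start of the string; then one or more of a non-word character, then 3 to 4 of one of [w6] (lazy); then one or more of any character except [5rwo] (lazy); then exactly 3 of a character in [2-7], then 1 to 3 of any character except [9xhc] (lazy).
The `?` after the quantifier makes it lazy — it takes as little as possible before letting the rest of the pattern try.
`re.search` tries every starting position until one works.
The match spans [0:11] → '=.6w6wg4451'.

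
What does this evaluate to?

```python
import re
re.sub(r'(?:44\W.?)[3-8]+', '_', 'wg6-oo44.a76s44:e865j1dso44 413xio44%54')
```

'wg6-oo_s_j1dso_13xio_'

The pattern matches the literal '44', then a non-word character, then optionally any character (non-capturing group); then one or more of a character in [3-8].
Every occurrence is swapped for '_'.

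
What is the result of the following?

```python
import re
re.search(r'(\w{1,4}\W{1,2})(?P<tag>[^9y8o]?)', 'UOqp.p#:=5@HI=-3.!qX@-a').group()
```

'UOqp.p'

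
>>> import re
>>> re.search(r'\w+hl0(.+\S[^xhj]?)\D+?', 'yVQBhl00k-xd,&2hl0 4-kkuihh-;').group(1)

The pattern matches one or more of a word character, then the literal 'hl0'; then one or more of any character, then a non-whitespace character, then optionally any character except [xhj] (captured); then one or more of a non-digit (lazy).
`re.search` tries every starting position until one works.
The match spans [0:29] → 'yVQBhl00k-xd,&2hl0 4-kkuihh-;'.
Captured: group 1 = '0k-xd,&2hl0 4-kkuihh-'.

'0k-xd,&2hl0 4-kkuihh-'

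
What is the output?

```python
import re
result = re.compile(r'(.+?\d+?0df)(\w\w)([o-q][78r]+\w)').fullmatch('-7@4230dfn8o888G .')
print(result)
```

`re.fullmatch` requires the pattern to consume the entire string.
Here the string isn't matched end-to-end, so the call returns None.

None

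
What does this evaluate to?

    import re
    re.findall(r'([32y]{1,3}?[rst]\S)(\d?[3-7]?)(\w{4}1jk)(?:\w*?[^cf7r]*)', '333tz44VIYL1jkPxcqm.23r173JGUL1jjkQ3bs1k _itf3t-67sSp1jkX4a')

[('333tz', '44', 'VIYL1jk'), ('3t-', '6', '7sSp1jk')]

Pattern: 1 to 3 of one of [32y] (lazy), then one of [rst], then a non-whitespace character (captured); then optionally a digit, then optionally a character in [3-7] (captured); then exactly 4 of a word character, then the literal '1jk' (captured); then zero or more of a word character (lazy), then zero or more of any character except [cf7r] (non-capturing group).
Matches: at [0:16] match '333tz44VIYL1jkPx', groups = ('333tz', '44', 'VIYL1jk'); at [45:59] match '3t-67sSp1jkX4a', groups = ('3t-', '6', '7sSp1jk').
3 groups means each result is a tuple of 3 captured strings — 2 here.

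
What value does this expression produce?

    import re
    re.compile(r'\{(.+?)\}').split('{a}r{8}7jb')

With a capturing group present, the delimiter's captured portion is kept in the result list.

['', 'a', 'r', '8', '7jb']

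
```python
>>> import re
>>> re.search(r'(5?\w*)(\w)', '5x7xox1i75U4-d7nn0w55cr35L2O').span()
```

The match spans [0:12] → '5x7xox1i75U4'.

(0, 12)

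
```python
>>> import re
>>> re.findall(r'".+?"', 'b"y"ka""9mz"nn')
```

['"y"', '""9mz"']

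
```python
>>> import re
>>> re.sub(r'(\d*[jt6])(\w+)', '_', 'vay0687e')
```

'vay_'

Each match is replaced by '_'.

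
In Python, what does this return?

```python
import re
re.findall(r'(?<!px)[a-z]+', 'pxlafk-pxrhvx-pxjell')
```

A negative assertion filters positions out without eating any characters.
Walking the string: at [0:6] → 'pxlafk'; at [7:13] → 'pxrhvx'; at [14:20] → 'pxjell'.
`findall` yields the raw match text (3 of them) because the pattern has no groups.

['pxlafk', 'pxrhvx', 'pxjell']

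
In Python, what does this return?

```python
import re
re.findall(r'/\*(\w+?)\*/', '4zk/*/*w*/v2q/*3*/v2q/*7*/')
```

Because there's exactly one group, `findall` drops the full match and keeps group 1 from each hit.

['w', '3', '7']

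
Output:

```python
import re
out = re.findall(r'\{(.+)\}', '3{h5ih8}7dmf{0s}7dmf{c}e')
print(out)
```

['h5ih8}7dmf{0s}7dmf{c']

Matches: at [1:23] match '{h5ih8}7dmf{0s}7dmf{c}', group 1 = 'h5ih8}7dmf{0s}7dmf{c'.
One capturing group, so `findall` returns just the captured substring from the one match — 1 in all.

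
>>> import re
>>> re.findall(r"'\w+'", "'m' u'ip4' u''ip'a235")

Since nothing is captured, `findall` lists the 3 matched substrings directly.

["'m'", "'ip4'", "'ip'"]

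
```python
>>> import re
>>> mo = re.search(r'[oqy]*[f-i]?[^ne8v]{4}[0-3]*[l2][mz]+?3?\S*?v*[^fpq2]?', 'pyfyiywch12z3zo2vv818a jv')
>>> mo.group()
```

'yiywch12z3z'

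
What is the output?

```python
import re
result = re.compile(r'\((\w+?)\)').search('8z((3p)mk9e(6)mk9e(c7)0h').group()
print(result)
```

`search` walks the string left to right and returns the first match it finds.
The match spans [3:7] → '(3p)'.
Captured: group 1 = '3p'.

(3p)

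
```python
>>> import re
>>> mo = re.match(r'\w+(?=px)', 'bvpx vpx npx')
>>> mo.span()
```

(0, 2)

The `(?=…)`/`(?<=…)` assertion just peeks at neighbouring text; it doesn't advance the match position.
`match` is anchored at position 0; if the pattern doesn't fit there, it returns None.
The match spans [0:2] → 'bv'.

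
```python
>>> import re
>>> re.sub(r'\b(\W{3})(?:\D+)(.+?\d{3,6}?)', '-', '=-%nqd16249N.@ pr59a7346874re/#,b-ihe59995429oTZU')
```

The pattern matches a word boundary (`\b`, zero-width); then exactly 3 of a non-word character (captured); then one or more of a non-digit (non-capturing group); then one or more of any character (lazy), then 3 to 6 of a digit (lazy) (captured).
With the lazy modifier that quantifier settles for the fewest repetitions that let the rest of the pattern succeed (the atoms after it are unaffected and can still be greedy).
Matches: at [12:23] → '.@ pr59a734'; at [29:41] → '/#,b-ihe5999'.
Every occurrence is swapped for '-'.

'=-%nqd16249N-6874re-5429oTZU'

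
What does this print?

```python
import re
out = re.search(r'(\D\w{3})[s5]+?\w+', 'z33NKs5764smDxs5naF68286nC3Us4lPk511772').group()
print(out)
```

smDxs5naF68286nC3Us4lPk511772

This matches a non-digit, then exactly 3 of a word character (captured); then one or more of one of [s5] (lazy); then one or more of a word character.
`re.search` scans for the first position where the pattern succeeds.
The match spans [10:39] → 'smDxs5naF68286nC3Us4lPk511772'.
Captured: group 1 = 'smDx'.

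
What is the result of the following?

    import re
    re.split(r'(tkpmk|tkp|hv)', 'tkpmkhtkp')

The regex engine tests alternatives in the order written; an earlier branch that matches wins even if a later one would match more.
`re.split` interleaves the captured-group text with the surrounding fragments.

['', 'tkpmk', 'h', 'tkp', '']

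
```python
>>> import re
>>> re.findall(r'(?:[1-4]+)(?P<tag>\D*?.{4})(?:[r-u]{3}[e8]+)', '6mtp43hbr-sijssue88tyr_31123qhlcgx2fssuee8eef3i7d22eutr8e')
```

['hbr-sij', 'qhlcgx2f']

The pattern matches one or more of a character in [1-4] (non-capturing group); then zero or more of a non-digit (lazy), then exactly 4 of any character (captured as 'tag'); then exactly 3 of a character in [r-u], then one or more of one of [e8] (non-capturing group).
Matches: at [4:19] match '43hbr-sijssue88', group 1 = 'hbr-sij'; at [23:44] match '31123qhlcgx2fssuee8ee', group 1 = 'qhlcgx2f'.
Because there's exactly one group, `findall` drops the full match and keeps group 1 from each hit.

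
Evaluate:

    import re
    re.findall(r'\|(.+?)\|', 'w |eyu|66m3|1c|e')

The `?` after the quantifier makes it lazy — it takes as little as possible before letting the rest of the pattern try.
Matches: at [2:7] match '|eyu|', group 1 = 'eyu'; at [11:15] match '|1c|', group 1 = '1c'.
Because there's exactly one group, `findall` drops the full match and keeps group 1 from each hit.

['eyu', '1c']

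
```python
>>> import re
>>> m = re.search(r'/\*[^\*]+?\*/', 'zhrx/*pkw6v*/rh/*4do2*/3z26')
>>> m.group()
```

The match spans [4:13] → '/*pkw6v*/'.

'/*pkw6v*/'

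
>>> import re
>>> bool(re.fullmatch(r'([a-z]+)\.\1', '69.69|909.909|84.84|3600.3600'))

False

After group 1 captures some text, `\1` only succeeds where that same text appears again.
`re.fullmatch` requires the pattern to consume the entire string.
Here there's no way to consume every character, so the call returns None, and `bool(None)` is False.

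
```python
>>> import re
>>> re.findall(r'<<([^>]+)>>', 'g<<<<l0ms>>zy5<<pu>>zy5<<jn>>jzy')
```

With a single group, `findall` returns only what that group captured — 3 items.

['<<l0ms', 'pu', 'jn']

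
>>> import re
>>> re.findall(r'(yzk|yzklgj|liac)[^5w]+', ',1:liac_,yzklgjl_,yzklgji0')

One capturing group, so `findall` returns just the captured substring from the one match — 1 in all.

['liac']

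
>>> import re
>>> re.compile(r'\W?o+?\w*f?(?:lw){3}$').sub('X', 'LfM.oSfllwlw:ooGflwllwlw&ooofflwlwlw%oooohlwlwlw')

'LfM.oSfllwlw:ooGflwllwlw&ooofflwlwlwX'

Pattern: optionally a non-word character, then one or more of a literal 'o' (lazy); then zero or more of a word character, then optionally a literal 'f', then the literal 'lw' repeated 3 times; then anchored at the end.
Matches: at [36:48] → '%oooohlwlwlw'.
`sub` substitutes 'X' at each match site.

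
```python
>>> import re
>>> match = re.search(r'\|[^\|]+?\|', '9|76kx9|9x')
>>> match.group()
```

'|76kx9|'

Unlike `match`, `search` isn't anchored — it looks for the pattern anywhere in the string.
The match spans [1:8] → '|76kx9|'.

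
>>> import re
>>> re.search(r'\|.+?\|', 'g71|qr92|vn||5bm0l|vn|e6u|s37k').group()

`re.search` scans for the first position where the pattern succeeds.
The match spans [3:9] → '|qr92|'.

'|qr92|'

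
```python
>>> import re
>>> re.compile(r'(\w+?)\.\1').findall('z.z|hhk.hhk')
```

['z', 'hhk']

The backreference `\1` re-matches whatever the first group consumed, character for character.
Scanning left to right: at [0:3] match 'z.z', group 1 = 'z'; at [4:11] match 'hhk.hhk', group 1 = 'hhk'.
Because there's exactly one group, `findall` drops the full match and keeps group 1 from each hit.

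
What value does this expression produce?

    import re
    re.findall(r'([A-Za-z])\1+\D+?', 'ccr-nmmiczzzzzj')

['c', 'm', 'z']

`\1` has to match the exact text group 1 already captured.
Matches: at [0:3] match 'ccr', group 1 = 'c'; at [5:8] match 'mmi', group 1 = 'm'; at [9:15] match 'zzzzzj', group 1 = 'z'.
One capturing group, so `findall` returns just the captured substring from each match — 3 in all.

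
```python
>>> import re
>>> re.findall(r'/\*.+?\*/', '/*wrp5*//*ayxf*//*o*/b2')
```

['/*wrp5*/', '/*ayxf*/', '/*o*/']

A non-greedy quantifier consumes as few characters as it can — just enough that the remainder of the pattern still matches from where it stops; whatever follows it matches normally.
No capturing groups, so `findall` returns the 3 full match strings.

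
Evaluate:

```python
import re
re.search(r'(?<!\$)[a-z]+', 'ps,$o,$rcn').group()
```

`(?!…)`/`(?<!…)` only lets a position through if the neighbouring text does NOT match; no characters are consumed.
The match spans [0:2] → 'ps'.

'ps'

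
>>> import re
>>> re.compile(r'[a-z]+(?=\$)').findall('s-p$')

['p']

The positive lookaround only admits positions where the adjacent text matches; those characters stay outside the span.
No capturing groups, so `findall` returns the 1 full match string.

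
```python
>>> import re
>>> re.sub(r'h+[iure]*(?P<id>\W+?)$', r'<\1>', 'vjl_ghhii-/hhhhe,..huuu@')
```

'vjl_ghhii-/hhhhe,..<@>'

Each match is replaced using the text its own group 1 captured.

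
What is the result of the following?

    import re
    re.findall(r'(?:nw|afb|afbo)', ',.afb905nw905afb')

['afb', 'nw', 'afb']

No capturing groups, so `findall` returns the 3 full match strings.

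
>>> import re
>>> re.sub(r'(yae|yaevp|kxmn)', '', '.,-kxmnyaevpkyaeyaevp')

Alternation isn't longest-match — the leftmost alternative that fits at this position is chosen.
Matches: at [3:7] → 'kxmn'; at [7:10] → 'yae'; at [13:16] → 'yae'; at [16:19] → 'yae'.
Each match is replaced by ''.

'.,-vpkvp'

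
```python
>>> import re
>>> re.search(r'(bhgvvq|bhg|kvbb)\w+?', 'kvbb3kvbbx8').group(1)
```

`search` walks the string left to right and returns the first match it finds.
The match spans [0:5] → 'kvbb3'.
Captured: group 1 = 'kvbb'.

'kvbb'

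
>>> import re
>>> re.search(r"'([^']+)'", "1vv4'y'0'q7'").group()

"'y'"

The match spans [4:7] → "'y'".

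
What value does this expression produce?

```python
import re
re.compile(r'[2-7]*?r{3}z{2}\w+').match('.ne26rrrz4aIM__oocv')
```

None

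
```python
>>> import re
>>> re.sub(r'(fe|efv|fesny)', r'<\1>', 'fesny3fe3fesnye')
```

'<fe>sny3<fe>3<fe>snye'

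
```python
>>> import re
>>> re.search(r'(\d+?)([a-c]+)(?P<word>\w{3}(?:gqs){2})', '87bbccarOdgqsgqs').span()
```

(0, 16)

This matches one or more of a digit (lazy) (captured); then one or more of a character in [a-c] (captured); then exactly 3 of a word character, then the literal 'gqs' repeated 2 times (captured as 'word').
`re.search` tries every starting position until one works.
The match spans [0:16] → '87bbccarOdgqsgqs'.
Captured: group 1 = '87', group 2 = 'bbcca', group 3 = 'rOdgqsgqs'.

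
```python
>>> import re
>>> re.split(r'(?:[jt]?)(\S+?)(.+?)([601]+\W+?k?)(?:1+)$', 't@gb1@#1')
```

['', '@', 'gb', '1@#', '']

With the lazy modifier that quantifier settles for the fewest repetitions that let the rest of the pattern succeed (the atoms after it are unaffected and can still be greedy).
With a capturing group present, the delimiter's captured portion is kept in the result list.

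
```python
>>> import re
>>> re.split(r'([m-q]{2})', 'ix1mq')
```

Because the pattern has a capturing group, `split` also inserts each captured text between the pieces.

['ix1', 'mq', '']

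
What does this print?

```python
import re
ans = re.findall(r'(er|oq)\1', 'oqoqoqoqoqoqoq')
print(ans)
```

['oq', 'oq', 'oq']

`\1` is not a pattern — it's the concrete string captured by group 1, re-applied verbatim.
Walking the string: at [0:4] match 'oqoq', group 1 = 'oq'; at [4:8] match 'oqoq', group 1 = 'oq'; at [8:12] match 'oqoq', group 1 = 'oq'.
`findall` collects group 1 from each match (3 total).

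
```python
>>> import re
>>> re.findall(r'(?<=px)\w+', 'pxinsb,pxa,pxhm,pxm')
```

['insb', 'a', 'hm', 'm']

Lookahead/lookbehind check context without consuming it, so the matched span excludes the asserted characters.
`findall` yields the raw match text (4 of them) because the pattern has no groups.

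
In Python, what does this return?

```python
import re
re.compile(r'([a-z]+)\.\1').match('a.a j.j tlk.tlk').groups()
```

('a',)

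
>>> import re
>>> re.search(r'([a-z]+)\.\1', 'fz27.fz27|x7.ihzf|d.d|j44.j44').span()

(18, 21)

`\1` has to match the exact text group 1 already captured.
The match spans [18:21] → 'd.d'.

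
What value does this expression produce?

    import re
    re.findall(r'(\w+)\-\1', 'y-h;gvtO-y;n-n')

After group 1 captures some text, `\1` only succeeds where that same text appears again.
Matches: at [11:14] match 'n-n', group 1 = 'n'.
`findall` collects group 1 from the one match (1 total).

['n']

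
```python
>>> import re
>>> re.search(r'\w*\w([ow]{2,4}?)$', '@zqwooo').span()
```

(1, 7)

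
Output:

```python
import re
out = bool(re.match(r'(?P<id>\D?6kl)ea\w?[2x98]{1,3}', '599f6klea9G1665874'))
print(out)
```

False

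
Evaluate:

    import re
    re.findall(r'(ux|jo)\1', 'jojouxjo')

After group 1 captures some text, `\1` only succeeds where that same text appears again.
Walking the string: at [0:4] match 'jojo', group 1 = 'jo'.
With a single group, `findall` returns only what that group captured — 1 item.

['jo']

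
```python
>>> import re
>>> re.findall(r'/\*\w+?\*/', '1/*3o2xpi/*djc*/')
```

Since nothing is captured, `findall` lists the 1 matched substring directly.

['/*djc*/']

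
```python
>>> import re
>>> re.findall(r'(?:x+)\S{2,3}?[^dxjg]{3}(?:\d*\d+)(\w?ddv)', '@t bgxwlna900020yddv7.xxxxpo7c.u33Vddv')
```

['yddv', 'Vddv']

This matches one or more of a literal 'x' (non-capturing group); then 2 to 3 of a non-whitespace character (lazy), then exactly 3 of any character except [dxjg]; then zero or more of a digit, then one or more of a digit (non-capturing group); then optionally a word character, then the literal 'd', then the literal 'dv' (captured).
With a single group, `findall` returns only what that group captured — 2 items.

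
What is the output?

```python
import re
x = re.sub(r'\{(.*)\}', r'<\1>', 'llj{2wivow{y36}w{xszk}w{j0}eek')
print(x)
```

llj<2wivow{y36}w{xszk}w{j0>eek

The replacement refers to a captured group, so each match is rewritten using its own captured text.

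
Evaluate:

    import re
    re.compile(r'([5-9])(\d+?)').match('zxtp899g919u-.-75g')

None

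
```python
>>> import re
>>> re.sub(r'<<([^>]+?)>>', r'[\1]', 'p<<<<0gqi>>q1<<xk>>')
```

'p[<<0gqi]q1[xk]'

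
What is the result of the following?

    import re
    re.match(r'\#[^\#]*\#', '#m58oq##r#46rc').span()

(0, 7)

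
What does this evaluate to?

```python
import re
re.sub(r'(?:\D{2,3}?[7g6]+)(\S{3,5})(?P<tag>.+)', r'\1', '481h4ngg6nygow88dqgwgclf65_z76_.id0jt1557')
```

'481h4nygow'

The pattern matches 2 to 3 of a non-digit (lazy), then one or more of one of [7g6] (non-capturing group); then 3 to 5 of a non-whitespace character (captured); then one or more of any character (captured as 'tag').
The replacement refers to a captured group, so each match is rewritten using its own captured text.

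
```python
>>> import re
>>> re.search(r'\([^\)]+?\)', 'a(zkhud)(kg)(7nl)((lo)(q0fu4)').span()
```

(1, 8)

The match spans [1:8] → '(zkhud)'.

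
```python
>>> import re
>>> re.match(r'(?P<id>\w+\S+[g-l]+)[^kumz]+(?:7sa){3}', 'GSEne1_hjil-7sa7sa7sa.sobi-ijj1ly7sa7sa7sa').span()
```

This matches one or more of a word character, then one or more of a non-whitespace character, then one or more of a character in [g-l] (captured as 'id'); then one or more of any character except [kumz], then the literal '7sa' repeated 3 times.
`re.match` only tries the pattern at the start of the string.
The match spans [0:42] → 'GSEne1_hjil-7sa7sa7sa.sobi-ijj1ly7sa7sa7sa'.
Captured: group 1 = 'GSEne1_hjil-7sa7sa7sa.sobi-ijj1l'.

(0, 42)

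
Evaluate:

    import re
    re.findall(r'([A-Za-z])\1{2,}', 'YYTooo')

['o']

A backreference is literal: `\1` must see the identical characters the first group matched.
`findall` collects group 1 from the one match (1 total).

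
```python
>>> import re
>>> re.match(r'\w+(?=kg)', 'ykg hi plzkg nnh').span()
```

(0, 1)

The lookaround is zero-width — it requires the adjacent text to match without consuming it, so the asserted text isn't part of the match.
With `match`, the pattern is implicitly anchored at the beginning.
The match spans [0:1] → 'y'.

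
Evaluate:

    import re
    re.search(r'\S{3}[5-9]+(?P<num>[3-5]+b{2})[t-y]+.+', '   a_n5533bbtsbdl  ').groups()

This matches exactly 3 of a non-whitespace character, then one or more of a character in [5-9]; then one or more of a character in [3-5], then exactly 2 of the literal 'b' (captured as 'num'); then one or more of a character in [t-y]; then one or more of any character.
`re.search` tries every starting position until one works.
The match spans [3:19] → 'a_n5533bbtsbdl  '.
Captured: group 1 = '33bb'.

('33bb',)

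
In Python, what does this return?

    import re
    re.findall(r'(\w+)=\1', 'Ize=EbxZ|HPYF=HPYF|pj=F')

`\1` has to match the exact text group 1 already captured.
Walking the string: at [9:18] match 'HPYF=HPYF', group 1 = 'HPYF'.
One capturing group, so `findall` returns just the captured substring from the one match — 1 in all.

['HPYF']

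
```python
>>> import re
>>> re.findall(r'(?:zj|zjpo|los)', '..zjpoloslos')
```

`|` is ordered: at each position the engine commits to the first alternative that works.
Matches: at [2:4] → 'zj'; at [6:9] → 'los'; at [9:12] → 'los'.
`findall` yields the raw match text (3 of them) because the pattern has no groups.

['zj', 'los', 'los']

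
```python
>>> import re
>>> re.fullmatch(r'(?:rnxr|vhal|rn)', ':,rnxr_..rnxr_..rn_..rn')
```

None

For `fullmatch`, every character of the input must be accounted for by the pattern.
Here the string isn't matched end-to-end, so the call returns None.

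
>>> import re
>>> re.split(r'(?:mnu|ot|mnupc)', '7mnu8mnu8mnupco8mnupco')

['7', '8', '8', 'pco8', 'pco']

The regex engine tests alternatives in the order written; an earlier branch that matches wins even if a later one would match more.
Matches to split on: at [1:4] → 'mnu'; at [5:8] → 'mnu'; at [9:12] → 'mnu'; at [16:19] → 'mnu'.
`split` removes every match and returns the 5 fragments in between.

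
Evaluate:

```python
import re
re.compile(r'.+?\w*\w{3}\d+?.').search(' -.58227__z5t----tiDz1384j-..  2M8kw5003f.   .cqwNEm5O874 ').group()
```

' -.58227__z5t'

The pattern matches one or more of any character (lazy); then zero or more of a word character, then exactly 3 of a word character; then one or more of a digit (lazy), then any character.
With the lazy modifier that quantifier settles for the fewest repetitions that let the rest of the pattern succeed (the atoms after it are unaffected and can still be greedy).
`search` walks the string left to right and returns the first match it finds.
The match spans [0:13] → ' -.58227__z5t'.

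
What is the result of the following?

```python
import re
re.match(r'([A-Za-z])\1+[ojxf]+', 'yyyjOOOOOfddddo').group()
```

'yyyj'

`re.match` only tries the pattern at the start of the string.
The match spans [0:4] → 'yyyj'.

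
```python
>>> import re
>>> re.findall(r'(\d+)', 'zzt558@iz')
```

['558']

The pattern matches one or more of a digit (captured).
Walking the string: at [3:6] match '558', group 1 = '558'.
One capturing group, so `findall` returns just the captured substring from the one match — 1 in all.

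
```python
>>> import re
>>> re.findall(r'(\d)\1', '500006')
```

['0', '0']

`\1` is not a pattern — it's the concrete string captured by group 1, re-applied verbatim.
With a single group, `findall` returns only what that group captured — 2 items.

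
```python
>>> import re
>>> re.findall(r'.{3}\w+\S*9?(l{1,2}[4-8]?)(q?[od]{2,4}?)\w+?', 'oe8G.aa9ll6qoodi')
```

This matches exactly 3 of any character, then one or more of a word character; then zero or more of a non-whitespace character, then optionally the literal '9'; then 1 to 2 of the literal 'l', then optionally a character in [4-8] (captured); then optionally the literal 'q', then 2 to 4 of one of [od] (lazy) (captured); then one or more of a word character (lazy).
Lazy quantifiers expand one character at a time until the remainder of the pattern can match.
Scanning left to right: at [0:15] match 'oe8G.aa9ll6qood', groups = ('l6', 'qoo').
With 2 capturing groups, `findall` returns a 2-tuple per match.

[('l6', 'qoo')]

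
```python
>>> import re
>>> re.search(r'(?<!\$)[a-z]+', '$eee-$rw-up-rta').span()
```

(2, 4)

A negative assertion filters positions out without eating any characters.
`search` walks the string left to right and returns the first match it finds.
The match spans [2:4] → 'ee'.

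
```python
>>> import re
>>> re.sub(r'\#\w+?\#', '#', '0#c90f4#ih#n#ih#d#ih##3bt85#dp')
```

Matches: at [1:8] → '#c90f4#'; at [10:13] → '#n#'; at [15:18] → '#d#'; at [21:28] → '#3bt85#'.
Each match is replaced by '#'.

'0#ih#ih#ih##dp'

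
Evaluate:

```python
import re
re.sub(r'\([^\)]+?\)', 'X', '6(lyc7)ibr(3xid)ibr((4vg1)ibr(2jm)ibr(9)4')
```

Every occurrence is swapped for 'X'.

'6XibrXibrXibrXibrX4'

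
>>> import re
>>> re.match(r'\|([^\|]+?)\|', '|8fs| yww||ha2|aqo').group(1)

'8fs'

With `match`, the pattern is implicitly anchored at the beginning.
The match spans [0:5] → '|8fs|'.
Captured: group 1 = '8fs'.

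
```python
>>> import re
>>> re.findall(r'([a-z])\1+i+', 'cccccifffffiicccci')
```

['c', 'f', 'c']

A backreference is literal: `\1` must see the identical characters the first group matched.
Matches: at [0:6] match 'ccccci', group 1 = 'c'; at [6:13] match 'fffffii', group 1 = 'f'; at [13:18] match 'cccci', group 1 = 'c'.
With a single group, `findall` returns only what that group captured — 3 items.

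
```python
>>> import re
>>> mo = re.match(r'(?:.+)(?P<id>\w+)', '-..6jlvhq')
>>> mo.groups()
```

Pattern: one or more of any character (non-capturing group); then one or more of a word character (captured as 'id').
`re.match` only tries the pattern at the start of the string.
The match spans [0:9] → '-..6jlvhq'.
Captured: group 1 = 'q'.

('q',)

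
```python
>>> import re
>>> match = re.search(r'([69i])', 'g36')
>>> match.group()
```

'6'

This matches one of [69i] (captured).
`re.search` tries every starting position until one works.
The match spans [2:3] → '6'.
Captured: group 1 = '6'.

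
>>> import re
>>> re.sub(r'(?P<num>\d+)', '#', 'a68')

The pattern matches one or more of a digit (captured as 'num').
Matches: at [1:3] → '68'.
`sub` substitutes '#' at each match site.

'a#'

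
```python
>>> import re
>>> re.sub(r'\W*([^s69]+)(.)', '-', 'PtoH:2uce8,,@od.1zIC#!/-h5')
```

This matches zero or more of a non-word character; then one or more of any character except [s69] (captured); then any character (captured).
Matches: at [0:26] → 'PtoH:2uce8,,@od.1zIC#!/-h5'.
Each match is replaced by '-'.

'-'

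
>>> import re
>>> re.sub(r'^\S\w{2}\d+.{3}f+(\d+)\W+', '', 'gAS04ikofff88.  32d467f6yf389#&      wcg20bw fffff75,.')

'32d467f6yf389#&      wcg20bw fffff75,.'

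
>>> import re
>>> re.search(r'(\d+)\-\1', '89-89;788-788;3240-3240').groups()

('89',)

`\1` has to match the exact text group 1 already captured.
`re.search` scans for the first position where the pattern succeeds.
The match spans [0:5] → '89-89'.
Captured: group 1 = '89'.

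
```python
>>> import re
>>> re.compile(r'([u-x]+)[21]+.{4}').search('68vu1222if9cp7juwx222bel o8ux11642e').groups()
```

('vu',)

This matches one or more of a character in [u-x] (captured); then one or more of one of [21], then exactly 4 of any character.
`re.search` tries every starting position until one works.
The match spans [2:12] → 'vu1222if9c'.
Captured: group 1 = 'vu'.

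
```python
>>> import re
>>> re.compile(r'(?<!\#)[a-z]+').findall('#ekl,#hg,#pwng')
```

['kl', 'g', 'wng']

The negative lookaround is zero-width — it rules out positions where the adjacent text would match, without consuming anything.
No capturing groups, so `findall` returns the 3 full match strings.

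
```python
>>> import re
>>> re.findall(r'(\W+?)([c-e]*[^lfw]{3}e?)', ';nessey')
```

This matches one or more of a non-word character (lazy) (captured); then zero or more of a character in [c-e], then exactly 3 of any character except [lfw], then optionally a literal 'e' (captured).
`findall` packs the 2 group values into a tuple for every match.

[(';', 'nes')]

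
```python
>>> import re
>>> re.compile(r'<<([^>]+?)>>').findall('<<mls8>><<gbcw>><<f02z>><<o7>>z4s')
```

Matches: at [0:8] match '<<mls8>>', group 1 = 'mls8'; at [8:16] match '<<gbcw>>', group 1 = 'gbcw'; at [16:24] match '<<f02z>>', group 1 = 'f02z'; at [24:30] match '<<o7>>', group 1 = 'o7'.
With a single group, `findall` returns only what that group captured — 4 items.

['mls8', 'gbcw', 'f02z', 'o7']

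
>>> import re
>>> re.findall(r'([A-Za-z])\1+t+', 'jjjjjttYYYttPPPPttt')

['j', 'Y', 'P']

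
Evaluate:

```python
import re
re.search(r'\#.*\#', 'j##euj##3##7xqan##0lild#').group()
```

The match spans [1:24] → '##euj##3##7xqan##0lild#'.

'##euj##3##7xqan##0lild#'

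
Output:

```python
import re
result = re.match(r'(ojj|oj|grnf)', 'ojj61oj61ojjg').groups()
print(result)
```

The match spans [0:3] → 'ojj'.
Captured: group 1 = 'ojj'.

('ojj',)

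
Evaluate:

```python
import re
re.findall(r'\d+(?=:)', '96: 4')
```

['96']

The `(?=…)`/`(?<=…)` assertion just peeks at neighbouring text; it doesn't advance the match position.
Scanning left to right: at [0:2] → '96'.
No capturing groups, so `findall` returns the 1 full match string.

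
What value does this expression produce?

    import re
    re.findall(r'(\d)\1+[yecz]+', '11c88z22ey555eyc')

['1', '8', '2', '5']

A backreference is literal: `\1` must see the identical characters the first group matched.
Walking the string: at [0:3] match '11c', group 1 = '1'; at [3:6] match '88z', group 1 = '8'; at [6:10] match '22ey', group 1 = '2'; at [10:16] match '555eyc', group 1 = '5'.
Because there's exactly one group, `findall` drops the full match and keeps group 1 from each hit.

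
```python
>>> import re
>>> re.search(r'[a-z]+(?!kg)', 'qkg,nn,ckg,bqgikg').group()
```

'qkg'

A negative assertion filters positions out without eating any characters.
The match spans [0:3] → 'qkg'.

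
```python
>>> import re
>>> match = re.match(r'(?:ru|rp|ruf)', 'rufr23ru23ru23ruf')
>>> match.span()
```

Branches in `(...|...)` are attempted left-to-right; the first branch that allows the whole pattern to succeed is taken.
With `match`, the pattern is implicitly anchored at the beginning.
The match spans [0:2] → 'ru'.

(0, 2)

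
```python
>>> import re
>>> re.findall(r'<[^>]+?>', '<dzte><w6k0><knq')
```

Since nothing is captured, `findall` lists the 2 matched substrings directly.

['<dzte>', '<w6k0>']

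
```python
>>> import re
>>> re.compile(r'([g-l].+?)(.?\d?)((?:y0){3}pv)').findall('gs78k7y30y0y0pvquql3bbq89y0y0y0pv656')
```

With 3 capturing groups, `findall` returns a 3-tuple per match.

[('gs78k7y30y0y0pvquql3bbq', '89', 'y0y0y0pv')]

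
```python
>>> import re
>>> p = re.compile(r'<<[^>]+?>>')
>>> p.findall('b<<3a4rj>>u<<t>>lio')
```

['<<3a4rj>>', '<<t>>']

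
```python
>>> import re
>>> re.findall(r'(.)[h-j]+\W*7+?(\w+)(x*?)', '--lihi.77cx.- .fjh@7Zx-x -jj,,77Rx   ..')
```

[('l', '7cx', ''), ('f', 'Zx', ''), ('-', '7Rx', '')]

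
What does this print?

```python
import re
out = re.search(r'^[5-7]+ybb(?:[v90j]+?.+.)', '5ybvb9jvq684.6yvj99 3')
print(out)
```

None

Pattern: anchored at the start of the string; then one or more of a character in [5-7], then the literal 'ybb'; then one or more of one of [v90j] (lazy), then one or more of any character, then any character (non-capturing group).
`re.search` scans for the first position where the pattern succeeds.
Here the pattern never matches, so the call returns None.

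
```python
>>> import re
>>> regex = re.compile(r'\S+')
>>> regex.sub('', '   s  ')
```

'     '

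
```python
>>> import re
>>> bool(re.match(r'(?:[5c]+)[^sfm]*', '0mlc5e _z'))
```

Pattern: one or more of one of [5c] (non-capturing group); then zero or more of any character except [sfm].
`match` is anchored at position 0; if the pattern doesn't fit there, it returns None.
Here the pattern fails at index 0, so the call returns None, and `bool(None)` is False.

False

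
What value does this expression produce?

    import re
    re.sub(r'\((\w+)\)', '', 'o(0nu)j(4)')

Matches: at [1:6] → '(0nu)'; at [7:10] → '(4)'.
Each match is replaced by ''.

'oj'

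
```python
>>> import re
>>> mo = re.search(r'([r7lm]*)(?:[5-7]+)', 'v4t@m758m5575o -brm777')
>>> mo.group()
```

The match spans [4:7] → 'm75'.

'm75'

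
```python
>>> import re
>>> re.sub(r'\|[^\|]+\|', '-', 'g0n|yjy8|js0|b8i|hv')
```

'g0n-js0-hv'

Matches: at [3:9] → '|yjy8|'; at [12:17] → '|b8i|'.
Each match is replaced by '-'.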